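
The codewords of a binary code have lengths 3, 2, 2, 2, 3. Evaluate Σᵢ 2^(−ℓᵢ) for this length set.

With common denominator 2^3 = 8: Σ 2^(−ℓᵢ) = 1/8 + 2/8 + 2/8 + 2/8 + 1/8 = 8/8 = 1.

1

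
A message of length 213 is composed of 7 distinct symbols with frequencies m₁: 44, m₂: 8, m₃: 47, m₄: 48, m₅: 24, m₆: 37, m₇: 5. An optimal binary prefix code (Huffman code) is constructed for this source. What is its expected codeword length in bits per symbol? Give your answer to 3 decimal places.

2.582 bits/symbol

Probabilities are the counts divided by 213.
Repeatedly combine the two least-probable nodes; the expected code length is the sum of the merged weights.
merge 5/213 + 8/213 → 13/213
merge 13/213 + 8/71 → 37/213
merge 37/213 + 37/213 → 74/213
merge 44/213 + 47/213 → 91/213
merge 16/71 + 74/213 → 122/213
merge 91/213 + 122/213 → 1
L = 13/213 + 37/213 + 74/213 + 91/213 + 122/213 + 1 = 550/213 ≈ 2.582 bits/symbol.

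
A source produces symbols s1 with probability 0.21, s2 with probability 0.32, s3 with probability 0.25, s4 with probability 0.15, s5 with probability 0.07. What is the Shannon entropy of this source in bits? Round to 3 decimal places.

2.178 bits

H = −Σ pᵢ log₂ pᵢ.
−0.21·log₂(0.21) = 0.4728
−0.32·log₂(0.32) = 0.5260
−0.25·log₂(0.25) = 0.5000
−0.15·log₂(0.15) = 0.4105
−0.07·log₂(0.07) = 0.2686
Sum ≈ 2.1780 → 2.178 bits.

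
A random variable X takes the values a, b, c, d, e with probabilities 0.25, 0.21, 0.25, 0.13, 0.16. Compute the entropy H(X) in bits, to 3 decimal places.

H = −Σ pᵢ log₂ pᵢ.
−0.25·log₂(0.25) = 0.5000
−0.21·log₂(0.21) = 0.4728
−0.25·log₂(0.25) = 0.5000
−0.13·log₂(0.13) = 0.3826
−0.16·log₂(0.16) = 0.4230
Sum ≈ 2.2785 → 2.278 bits.

2.278 bits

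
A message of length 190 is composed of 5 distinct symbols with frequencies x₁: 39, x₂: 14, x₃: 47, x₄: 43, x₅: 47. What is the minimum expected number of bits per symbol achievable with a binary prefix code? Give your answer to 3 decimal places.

Probabilities are the counts divided by 190.
Repeatedly combine the two least-probable nodes; the expected code length is the sum of the merged weights.
merge 7/95 + 39/190 → 53/190
merge 43/190 + 47/190 → 9/19
merge 47/190 + 53/190 → 10/19
merge 9/19 + 10/19 → 1
L = 53/190 + 9/19 + 10/19 + 1 = 433/190 ≈ 2.279 bits/symbol.

2.279 bits/symbol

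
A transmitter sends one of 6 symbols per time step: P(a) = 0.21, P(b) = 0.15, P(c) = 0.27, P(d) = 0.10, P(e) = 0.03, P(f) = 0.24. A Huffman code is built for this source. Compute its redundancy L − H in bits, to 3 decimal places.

0.039 bits

Entropy H = −Σ p log₂ p ≈ 2.3715 bits.
Huffman merges: 3/100+1/10→13/100; 13/100+3/20→7/25; 21/100+6/25→9/20; 27/100+7/25→11/20; 9/20+11/20→1. L = 241/100 ≈ 2.4100.
L − H = 2.4100 − 2.3715 = 0.039 bits.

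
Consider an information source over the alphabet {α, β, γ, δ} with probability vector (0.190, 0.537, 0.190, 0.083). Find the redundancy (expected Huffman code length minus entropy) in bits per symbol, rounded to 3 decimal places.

0.046 bits

Entropy H = −Σ p log₂ p ≈ 1.6902 bits.
Huffman merges: 83/1000+19/100→273/1000; 19/100+273/1000→463/1000; 463/1000+537/1000→1. L = 217/125 ≈ 1.7360.
L − H = 1.7360 − 1.6902 = 0.046 bits.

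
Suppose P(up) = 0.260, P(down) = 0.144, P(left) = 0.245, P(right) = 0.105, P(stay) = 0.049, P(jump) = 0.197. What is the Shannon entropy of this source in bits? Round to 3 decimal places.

2.421 bits

H = −Σ pᵢ log₂ pᵢ.
−0.260·log₂(0.260) = 0.5053
−0.144·log₂(0.144) = 0.4026
−0.245·log₂(0.245) = 0.4971
−0.105·log₂(0.105) = 0.3414
−0.049·log₂(0.049) = 0.2132
−0.197·log₂(0.197) = 0.4617
Sum ≈ 2.4214 → 2.421 bits.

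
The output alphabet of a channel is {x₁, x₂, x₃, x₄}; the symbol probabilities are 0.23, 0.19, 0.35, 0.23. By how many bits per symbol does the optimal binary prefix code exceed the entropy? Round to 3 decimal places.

0.039 bits

Entropy H = −Σ p log₂ p ≈ 1.9607 bits.
Huffman merges: 19/100+23/100→21/50; 23/100+7/20→29/50; 21/50+29/50→1. L = 2 ≈ 2.0000.
L − H = 2.0000 − 1.9607 = 0.039 bits.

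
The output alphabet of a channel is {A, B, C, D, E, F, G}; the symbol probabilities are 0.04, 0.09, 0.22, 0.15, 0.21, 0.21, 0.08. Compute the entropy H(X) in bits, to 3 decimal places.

2.627 bits

H = −Σ pᵢ log₂ pᵢ.
−0.04·log₂(0.04) = 0.1858
−0.09·log₂(0.09) = 0.3127
−0.22·log₂(0.22) = 0.4806
−0.15·log₂(0.15) = 0.4105
−0.21·log₂(0.21) = 0.4728
−0.21·log₂(0.21) = 0.4728
−0.08·log₂(0.08) = 0.2915
Sum ≈ 2.6267 → 2.627 bits.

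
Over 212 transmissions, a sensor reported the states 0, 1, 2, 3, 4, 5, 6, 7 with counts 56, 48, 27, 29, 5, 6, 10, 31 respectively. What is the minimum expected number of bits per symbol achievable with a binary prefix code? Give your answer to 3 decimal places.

2.660 bits/symbol

Probabilities are the counts divided by 212.
Repeatedly combine the two least-probable nodes; the expected code length is the sum of the merged weights.
merge 5/212 + 3/106 → 11/212
merge 5/106 + 11/212 → 21/212
merge 21/212 + 27/212 → 12/53
merge 29/212 + 31/212 → 15/53
merge 12/53 + 12/53 → 24/53
merge 14/53 + 15/53 → 29/53
merge 24/53 + 29/53 → 1
L = 11/212 + 21/212 + 12/53 + 15/53 + 24/53 + 29/53 + 1 = 141/53 ≈ 2.660 bits/symbol.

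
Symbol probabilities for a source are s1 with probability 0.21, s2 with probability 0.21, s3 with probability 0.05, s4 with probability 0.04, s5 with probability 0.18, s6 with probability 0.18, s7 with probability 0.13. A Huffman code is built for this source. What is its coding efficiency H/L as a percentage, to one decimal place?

98.2%

Entropy H = −Σ p log₂ p ≈ 2.6208 bits.
Huffman merges: 1/25+1/20→9/100; 9/100+13/100→11/50; 9/50+9/50→9/25; 21/100+21/100→21/50; 11/50+9/25→29/50; 21/50+29/50→1. L = 267/100 ≈ 2.6700.
Efficiency = H/L = 2.6208/2.6700 = 98.2%.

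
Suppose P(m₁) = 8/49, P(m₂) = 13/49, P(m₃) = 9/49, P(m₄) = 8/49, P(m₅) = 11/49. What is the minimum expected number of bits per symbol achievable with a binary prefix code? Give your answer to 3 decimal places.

Repeatedly combine the two least-probable nodes; the expected code length is the sum of the merged weights.
merge 8/49 + 8/49 → 16/49
merge 9/49 + 11/49 → 20/49
merge 13/49 + 16/49 → 29/49
merge 20/49 + 29/49 → 1
L = 16/49 + 20/49 + 29/49 + 1 = 114/49 ≈ 2.327 bits/symbol.

2.327 bits/symbol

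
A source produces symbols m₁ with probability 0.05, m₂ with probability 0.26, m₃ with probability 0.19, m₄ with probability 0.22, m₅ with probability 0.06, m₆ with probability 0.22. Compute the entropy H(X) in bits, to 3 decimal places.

2.381 bits

H = −Σ pᵢ log₂ pᵢ.
−0.05·log₂(0.05) = 0.2161
−0.26·log₂(0.26) = 0.5053
−0.19·log₂(0.19) = 0.4552
−0.22·log₂(0.22) = 0.4806
−0.06·log₂(0.06) = 0.2435
−0.22·log₂(0.22) = 0.4806
Sum ≈ 2.3813 → 2.381 bits.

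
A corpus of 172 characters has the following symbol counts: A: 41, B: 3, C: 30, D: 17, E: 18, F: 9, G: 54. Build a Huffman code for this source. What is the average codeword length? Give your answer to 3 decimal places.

Probabilities are the counts divided by 172.
Repeatedly combine the two least-probable nodes; the expected code length is the sum of the merged weights.
merge 3/172 + 9/172 → 3/43
merge 3/43 + 17/172 → 29/172
merge 9/86 + 29/172 → 47/172
merge 15/86 + 41/172 → 71/172
merge 47/172 + 27/86 → 101/172
merge 71/172 + 101/172 → 1
L = 3/43 + 29/172 + 47/172 + 71/172 + 101/172 + 1 = 108/43 ≈ 2.512 bits/symbol.

2.512 bits/symbol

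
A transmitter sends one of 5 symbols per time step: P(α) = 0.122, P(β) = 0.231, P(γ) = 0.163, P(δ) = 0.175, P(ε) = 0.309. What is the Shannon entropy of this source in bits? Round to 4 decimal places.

2.2488 bits

H = −Σ pᵢ log₂ pᵢ.
−0.122·log₂(0.122) = 0.3703
−0.231·log₂(0.231) = 0.4883
−0.163·log₂(0.163) = 0.4266
−0.175·log₂(0.175) = 0.4401
−0.309·log₂(0.309) = 0.5235
Sum ≈ 2.2488 → 2.2488 bits.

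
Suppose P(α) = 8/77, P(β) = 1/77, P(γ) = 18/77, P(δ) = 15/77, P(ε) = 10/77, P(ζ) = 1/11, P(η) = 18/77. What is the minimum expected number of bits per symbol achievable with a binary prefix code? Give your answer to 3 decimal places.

2.636 bits/symbol

Repeatedly combine the two least-probable nodes; the expected code length is the sum of the merged weights.
merge 1/77 + 1/11 → 8/77
merge 8/77 + 8/77 → 16/77
merge 10/77 + 15/77 → 25/77
merge 16/77 + 18/77 → 34/77
merge 18/77 + 25/77 → 43/77
merge 34/77 + 43/77 → 1
L = 8/77 + 16/77 + 25/77 + 34/77 + 43/77 + 1 = 29/11 ≈ 2.636 bits/symbol.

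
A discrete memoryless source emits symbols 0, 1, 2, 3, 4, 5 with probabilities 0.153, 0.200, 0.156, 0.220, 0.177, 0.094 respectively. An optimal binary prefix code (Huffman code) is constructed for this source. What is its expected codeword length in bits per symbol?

2.58 bits/symbol

Repeatedly combine the two least-probable nodes; the expected code length is the sum of the merged weights.
merge 47/500 + 153/1000 → 247/1000
merge 39/250 + 177/1000 → 333/1000
merge 1/5 + 11/50 → 21/50
merge 247/1000 + 333/1000 → 29/50
merge 21/50 + 29/50 → 1
L = 247/1000 + 333/1000 + 21/50 + 29/50 + 1 = 129/50 = 2.58 bits/symbol.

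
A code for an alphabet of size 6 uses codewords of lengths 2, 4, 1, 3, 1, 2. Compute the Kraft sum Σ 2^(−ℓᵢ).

With common denominator 2^4 = 16: Σ 2^(−ℓᵢ) = 4/16 + 1/16 + 8/16 + 2/16 + 8/16 + 4/16 = 27/16 = 1.6875.

1.6875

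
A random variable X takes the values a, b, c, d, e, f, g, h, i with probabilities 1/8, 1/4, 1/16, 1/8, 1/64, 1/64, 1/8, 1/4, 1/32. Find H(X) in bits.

Each probability is a power of 1/2, so log₂(1/p) is an integer.
H = Σ p·log₂(1/p) = 1/8·3 + 1/4·2 + 1/16·4 + 1/8·3 + 1/64·6 + 1/64·6 + 1/8·3 + 1/4·2 + 1/32·5 = 2.71875 bits.

2.71875 bits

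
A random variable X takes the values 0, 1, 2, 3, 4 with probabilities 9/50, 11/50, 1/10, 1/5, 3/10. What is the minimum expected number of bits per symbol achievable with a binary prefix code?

2.28 bits/symbol

Repeatedly combine the two least-probable nodes; the expected code length is the sum of the merged weights.
merge 1/10 + 9/50 → 7/25
merge 1/5 + 11/50 → 21/50
merge 7/25 + 3/10 → 29/50
merge 21/50 + 29/50 → 1
L = 7/25 + 21/50 + 29/50 + 1 = 57/25 = 2.28 bits/symbol.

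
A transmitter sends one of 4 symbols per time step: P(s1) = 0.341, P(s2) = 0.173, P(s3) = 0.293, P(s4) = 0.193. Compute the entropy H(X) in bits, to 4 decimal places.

1.9441 bits

H = −Σ pᵢ log₂ pᵢ.
−0.341·log₂(0.341) = 0.5293
−0.173·log₂(0.173) = 0.4379
−0.293·log₂(0.293) = 0.5189
−0.193·log₂(0.193) = 0.4581
Sum ≈ 1.9441 → 1.9441 bits.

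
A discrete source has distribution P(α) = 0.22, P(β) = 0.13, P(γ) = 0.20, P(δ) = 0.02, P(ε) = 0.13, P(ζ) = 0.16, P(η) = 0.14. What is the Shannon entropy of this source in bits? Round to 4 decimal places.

H = −Σ pᵢ log₂ pᵢ.
−0.22·log₂(0.22) = 0.4806
−0.13·log₂(0.13) = 0.3826
−0.20·log₂(0.20) = 0.4644
−0.02·log₂(0.02) = 0.1129
−0.13·log₂(0.13) = 0.3826
−0.16·log₂(0.16) = 0.4230
−0.14·log₂(0.14) = 0.3971
Sum ≈ 2.6433 → 2.6433 bits.

2.6433 bits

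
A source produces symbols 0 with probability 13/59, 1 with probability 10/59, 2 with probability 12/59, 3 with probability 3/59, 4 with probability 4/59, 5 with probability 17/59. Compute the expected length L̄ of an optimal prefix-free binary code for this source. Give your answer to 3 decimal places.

2.407 bits/symbol

Repeatedly combine the two least-probable nodes; the expected code length is the sum of the merged weights.
merge 3/59 + 4/59 → 7/59
merge 7/59 + 10/59 → 17/59
merge 12/59 + 13/59 → 25/59
merge 17/59 + 17/59 → 34/59
merge 25/59 + 34/59 → 1
L = 7/59 + 17/59 + 25/59 + 34/59 + 1 = 142/59 ≈ 2.407 bits/symbol.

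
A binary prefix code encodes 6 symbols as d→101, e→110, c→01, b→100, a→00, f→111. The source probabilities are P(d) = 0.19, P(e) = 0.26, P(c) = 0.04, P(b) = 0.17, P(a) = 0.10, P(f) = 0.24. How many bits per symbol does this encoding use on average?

2.86 bits/symbol

L̄ = Σ pᵢ·ℓᵢ = 0.19·3 + 0.26·3 + 0.04·2 + 0.17·3 + 0.10·2 + 0.24·3 = 2.86 bits/symbol.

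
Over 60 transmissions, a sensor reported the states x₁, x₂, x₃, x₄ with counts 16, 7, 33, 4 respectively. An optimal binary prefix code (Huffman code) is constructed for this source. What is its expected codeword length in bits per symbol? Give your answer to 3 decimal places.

Probabilities are the counts divided by 60.
Repeatedly combine the two least-probable nodes; the expected code length is the sum of the merged weights.
merge 1/15 + 7/60 → 11/60
merge 11/60 + 4/15 → 9/20
merge 9/20 + 11/20 → 1
L = 11/60 + 9/20 + 1 = 49/30 ≈ 1.633 bits/symbol.

1.633 bits/symbol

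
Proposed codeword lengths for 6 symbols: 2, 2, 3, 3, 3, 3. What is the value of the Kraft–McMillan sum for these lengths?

1

With common denominator 2^3 = 8: Σ 2^(−ℓᵢ) = 2/8 + 2/8 + 1/8 + 1/8 + 1/8 + 1/8 = 8/8 = 1.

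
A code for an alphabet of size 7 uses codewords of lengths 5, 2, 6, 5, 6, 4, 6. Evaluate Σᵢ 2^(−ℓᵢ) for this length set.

With common denominator 2^6 = 64: Σ 2^(−ℓᵢ) = 2/64 + 16/64 + 1/64 + 2/64 + 1/64 + 4/64 + 1/64 = 27/64 = 0.421875.

0.421875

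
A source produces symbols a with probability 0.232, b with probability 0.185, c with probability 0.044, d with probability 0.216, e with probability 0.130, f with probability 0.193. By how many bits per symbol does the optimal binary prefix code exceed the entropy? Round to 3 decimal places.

0.077 bits

Entropy H = −Σ p log₂ p ≈ 2.4559 bits.
Huffman merges: 11/250+13/100→87/500; 87/500+37/200→359/1000; 193/1000+27/125→409/1000; 29/125+359/1000→591/1000; 409/1000+591/1000→1. L = 2533/1000 ≈ 2.5330.
L − H = 2.5330 − 2.4559 = 0.077 bits.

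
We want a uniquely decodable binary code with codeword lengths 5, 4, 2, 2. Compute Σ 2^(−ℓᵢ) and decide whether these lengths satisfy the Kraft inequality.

With common denominator 2^5 = 32: Σ 2^(−ℓᵢ) = 1/32 + 2/32 + 8/32 + 8/32 = 19/32 = 0.59375.
Kraft's inequality requires Σ ≤ 1; here Σ = 0.59375 ≤ 1, so such a prefix code exists.

0.59375; yes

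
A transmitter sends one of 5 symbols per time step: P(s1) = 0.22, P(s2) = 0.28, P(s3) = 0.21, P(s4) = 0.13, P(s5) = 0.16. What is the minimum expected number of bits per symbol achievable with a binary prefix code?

Repeatedly combine the two least-probable nodes; the expected code length is the sum of the merged weights.
merge 13/100 + 4/25 → 29/100
merge 21/100 + 11/50 → 43/100
merge 7/25 + 29/100 → 57/100
merge 43/100 + 57/100 → 1
L = 29/100 + 43/100 + 57/100 + 1 = 229/100 = 2.29 bits/symbol.

2.29 bits/symbol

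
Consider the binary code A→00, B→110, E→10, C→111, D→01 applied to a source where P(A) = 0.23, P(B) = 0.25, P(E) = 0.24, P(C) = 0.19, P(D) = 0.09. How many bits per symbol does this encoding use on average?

2.44 bits/symbol

L̄ = Σ pᵢ·ℓᵢ = 0.23·2 + 0.25·3 + 0.24·2 + 0.19·3 + 0.09·2 = 2.44 bits/symbol.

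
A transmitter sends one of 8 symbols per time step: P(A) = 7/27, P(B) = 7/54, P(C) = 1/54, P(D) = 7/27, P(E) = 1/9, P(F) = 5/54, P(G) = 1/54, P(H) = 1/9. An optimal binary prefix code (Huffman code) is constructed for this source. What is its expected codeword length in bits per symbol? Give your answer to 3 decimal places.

2.648 bits/symbol

Repeatedly combine the two least-probable nodes; the expected code length is the sum of the merged weights.
merge 1/54 + 1/54 → 1/27
merge 1/27 + 5/54 → 7/54
merge 1/9 + 1/9 → 2/9
merge 7/54 + 7/54 → 7/27
merge 2/9 + 7/27 → 13/27
merge 7/27 + 7/27 → 14/27
merge 13/27 + 14/27 → 1
L = 1/27 + 7/54 + 2/9 + 7/27 + 13/27 + 14/27 + 1 = 143/54 ≈ 2.648 bits/symbol.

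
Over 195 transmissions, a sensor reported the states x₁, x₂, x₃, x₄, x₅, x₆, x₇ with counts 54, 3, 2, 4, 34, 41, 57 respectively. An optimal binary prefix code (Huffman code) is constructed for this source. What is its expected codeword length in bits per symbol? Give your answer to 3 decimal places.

2.292 bits/symbol

Probabilities are the counts divided by 195.
Repeatedly combine the two least-probable nodes; the expected code length is the sum of the merged weights.
merge 2/195 + 1/65 → 1/39
merge 4/195 + 1/39 → 3/65
merge 3/65 + 34/195 → 43/195
merge 41/195 + 43/195 → 28/65
merge 18/65 + 19/65 → 37/65
merge 28/65 + 37/65 → 1
L = 1/39 + 3/65 + 43/195 + 28/65 + 37/65 + 1 = 149/65 ≈ 2.292 bits/symbol.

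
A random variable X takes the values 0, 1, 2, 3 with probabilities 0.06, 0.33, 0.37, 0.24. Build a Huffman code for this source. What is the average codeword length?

Repeatedly combine the two least-probable nodes; the expected code length is the sum of the merged weights.
merge 3/50 + 6/25 → 3/10
merge 3/10 + 33/100 → 63/100
merge 37/100 + 63/100 → 1
L = 3/10 + 63/100 + 1 = 193/100 = 1.93 bits/symbol.

1.93 bits/symbol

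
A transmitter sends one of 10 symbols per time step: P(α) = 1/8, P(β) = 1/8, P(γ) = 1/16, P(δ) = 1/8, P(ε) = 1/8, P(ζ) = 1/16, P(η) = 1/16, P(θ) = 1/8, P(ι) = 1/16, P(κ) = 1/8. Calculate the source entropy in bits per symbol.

3.25 bits

Each probability is a power of 1/2, so log₂(1/p) is an integer.
H = Σ p·log₂(1/p) = 1/8·3 + 1/8·3 + 1/16·4 + 1/8·3 + 1/8·3 + 1/16·4 + 1/16·4 + 1/8·3 + 1/16·4 + 1/8·3 = 3.25 bits.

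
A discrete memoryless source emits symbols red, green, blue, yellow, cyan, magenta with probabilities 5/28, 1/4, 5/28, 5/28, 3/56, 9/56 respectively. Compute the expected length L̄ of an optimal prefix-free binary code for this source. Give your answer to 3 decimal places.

2.571 bits/symbol

Repeatedly combine the two least-probable nodes; the expected code length is the sum of the merged weights.
merge 3/56 + 9/56 → 3/14
merge 5/28 + 5/28 → 5/14
merge 5/28 + 3/14 → 11/28
merge 1/4 + 5/14 → 17/28
merge 11/28 + 17/28 → 1
L = 3/14 + 5/14 + 11/28 + 17/28 + 1 = 18/7 ≈ 2.571 bits/symbol.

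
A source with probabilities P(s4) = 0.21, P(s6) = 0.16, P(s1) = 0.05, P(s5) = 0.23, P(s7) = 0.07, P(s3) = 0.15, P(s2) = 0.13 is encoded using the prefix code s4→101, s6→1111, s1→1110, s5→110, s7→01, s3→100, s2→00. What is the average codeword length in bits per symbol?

L̄ = Σ pᵢ·ℓᵢ = 0.21·3 + 0.16·4 + 0.05·4 + 0.23·3 + 0.07·2 + 0.15·3 + 0.13·2 = 3.01 bits/symbol.

3.01 bits/symbol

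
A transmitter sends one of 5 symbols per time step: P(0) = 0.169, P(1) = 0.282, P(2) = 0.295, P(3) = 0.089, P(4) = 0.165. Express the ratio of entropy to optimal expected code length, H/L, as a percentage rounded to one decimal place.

Entropy H = −Σ p log₂ p ≈ 2.2076 bits.
Huffman merges: 89/1000+33/200→127/500; 169/1000+127/500→423/1000; 141/500+59/200→577/1000; 423/1000+577/1000→1. L = 1127/500 ≈ 2.2540.
Efficiency = H/L = 2.2076/2.2540 = 97.9%.

97.9%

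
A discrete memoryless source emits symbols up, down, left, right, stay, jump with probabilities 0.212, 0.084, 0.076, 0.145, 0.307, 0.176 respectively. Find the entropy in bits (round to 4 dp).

H = −Σ pᵢ log₂ pᵢ.
−0.212·log₂(0.212) = 0.4744
−0.084·log₂(0.084) = 0.3002
−0.076·log₂(0.076) = 0.2826
−0.145·log₂(0.145) = 0.4040
−0.307·log₂(0.307) = 0.5230
−0.176·log₂(0.176) = 0.4411
Sum ≈ 2.4253 → 2.4253 bits.

2.4253 bits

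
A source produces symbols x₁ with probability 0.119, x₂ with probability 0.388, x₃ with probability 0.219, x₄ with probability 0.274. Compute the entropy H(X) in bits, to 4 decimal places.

H = −Σ pᵢ log₂ pᵢ.
−0.119·log₂(0.119) = 0.3654
−0.388·log₂(0.388) = 0.5300
−0.219·log₂(0.219) = 0.4798
−0.274·log₂(0.274) = 0.5118
Sum ≈ 1.8870 → 1.8870 bits.

1.8870 bits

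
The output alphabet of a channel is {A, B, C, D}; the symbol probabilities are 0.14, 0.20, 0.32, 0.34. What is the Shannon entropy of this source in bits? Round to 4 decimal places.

H = −Σ pᵢ log₂ pᵢ.
−0.14·log₂(0.14) = 0.3971
−0.20·log₂(0.20) = 0.4644
−0.32·log₂(0.32) = 0.5260
−0.34·log₂(0.34) = 0.5292
Sum ≈ 1.9167 → 1.9167 bits.

1.9167 bits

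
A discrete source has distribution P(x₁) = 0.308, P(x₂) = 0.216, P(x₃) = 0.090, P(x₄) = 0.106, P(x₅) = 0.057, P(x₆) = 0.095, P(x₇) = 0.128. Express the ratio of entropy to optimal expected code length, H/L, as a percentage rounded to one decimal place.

98.9%

Entropy H = −Σ p log₂ p ≈ 2.5945 bits.
Huffman merges: 57/1000+9/100→147/1000; 19/200+53/500→201/1000; 16/125+147/1000→11/40; 201/1000+27/125→417/1000; 11/40+77/250→583/1000; 417/1000+583/1000→1. L = 2623/1000 ≈ 2.6230.
Efficiency = H/L = 2.5945/2.6230 = 98.9%.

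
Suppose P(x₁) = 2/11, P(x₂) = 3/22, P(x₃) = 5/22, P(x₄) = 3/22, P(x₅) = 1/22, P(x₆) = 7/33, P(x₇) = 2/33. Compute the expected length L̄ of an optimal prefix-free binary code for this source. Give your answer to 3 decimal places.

Repeatedly combine the two least-probable nodes; the expected code length is the sum of the merged weights.
merge 1/22 + 2/33 → 7/66
merge 7/66 + 3/22 → 8/33
merge 3/22 + 2/11 → 7/22
merge 7/33 + 5/22 → 29/66
merge 8/33 + 7/22 → 37/66
merge 29/66 + 37/66 → 1
L = 7/66 + 8/33 + 7/22 + 29/66 + 37/66 + 1 = 8/3 ≈ 2.667 bits/symbol.

2.667 bits/symbol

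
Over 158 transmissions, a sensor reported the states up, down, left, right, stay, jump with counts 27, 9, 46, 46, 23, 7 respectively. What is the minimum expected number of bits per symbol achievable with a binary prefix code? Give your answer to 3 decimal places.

Probabilities are the counts divided by 158.
Repeatedly combine the two least-probable nodes; the expected code length is the sum of the merged weights.
merge 7/158 + 9/158 → 8/79
merge 8/79 + 23/158 → 39/158
merge 27/158 + 39/158 → 33/79
merge 23/79 + 23/79 → 46/79
merge 33/79 + 46/79 → 1
L = 8/79 + 39/158 + 33/79 + 46/79 + 1 = 371/158 ≈ 2.348 bits/symbol.

2.348 bits/symbol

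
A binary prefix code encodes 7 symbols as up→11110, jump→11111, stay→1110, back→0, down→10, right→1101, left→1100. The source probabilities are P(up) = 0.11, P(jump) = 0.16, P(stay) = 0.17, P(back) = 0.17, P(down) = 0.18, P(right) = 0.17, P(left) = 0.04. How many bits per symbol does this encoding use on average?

3.4 bits/symbol

L̄ = Σ pᵢ·ℓᵢ = 0.11·5 + 0.16·5 + 0.17·4 + 0.17·1 + 0.18·2 + 0.17·4 + 0.04·4 = 3.4 bits/symbol.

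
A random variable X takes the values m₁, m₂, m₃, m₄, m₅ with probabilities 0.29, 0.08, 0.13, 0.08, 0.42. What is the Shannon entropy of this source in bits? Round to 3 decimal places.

H = −Σ pᵢ log₂ pᵢ.
−0.29·log₂(0.29) = 0.5179
−0.08·log₂(0.08) = 0.2915
−0.13·log₂(0.13) = 0.3826
−0.08·log₂(0.08) = 0.2915
−0.42·log₂(0.42) = 0.5256
Sum ≈ 2.0092 → 2.009 bits.

2.009 bits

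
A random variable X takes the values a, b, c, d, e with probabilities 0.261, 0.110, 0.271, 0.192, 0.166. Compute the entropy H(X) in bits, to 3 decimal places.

H = −Σ pᵢ log₂ pᵢ.
−0.261·log₂(0.261) = 0.5058
−0.110·log₂(0.110) = 0.3503
−0.271·log₂(0.271) = 0.5105
−0.192·log₂(0.192) = 0.4571
−0.166·log₂(0.166) = 0.4301
Sum ≈ 2.2537 → 2.254 bits.

2.254 bits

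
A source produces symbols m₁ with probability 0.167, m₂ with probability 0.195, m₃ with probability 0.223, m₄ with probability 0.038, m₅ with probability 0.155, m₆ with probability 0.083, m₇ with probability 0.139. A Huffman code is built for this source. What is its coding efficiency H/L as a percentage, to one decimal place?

98.5%

Entropy H = −Σ p log₂ p ≈ 2.6638 bits.
Huffman merges: 19/500+83/1000→121/1000; 121/1000+139/1000→13/50; 31/200+167/1000→161/500; 39/200+223/1000→209/500; 13/50+161/500→291/500; 209/500+291/500→1. L = 2703/1000 ≈ 2.7030.
Efficiency = H/L = 2.6638/2.7030 = 98.5%.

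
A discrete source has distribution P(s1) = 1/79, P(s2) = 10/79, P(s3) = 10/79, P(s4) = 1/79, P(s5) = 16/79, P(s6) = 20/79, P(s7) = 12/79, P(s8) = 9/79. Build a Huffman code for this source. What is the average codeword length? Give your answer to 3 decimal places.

Repeatedly combine the two least-probable nodes; the expected code length is the sum of the merged weights.
merge 1/79 + 1/79 → 2/79
merge 2/79 + 9/79 → 11/79
merge 10/79 + 10/79 → 20/79
merge 11/79 + 12/79 → 23/79
merge 16/79 + 20/79 → 36/79
merge 20/79 + 23/79 → 43/79
merge 36/79 + 43/79 → 1
L = 2/79 + 11/79 + 20/79 + 23/79 + 36/79 + 43/79 + 1 = 214/79 ≈ 2.709 bits/symbol.

2.709 bits/symbol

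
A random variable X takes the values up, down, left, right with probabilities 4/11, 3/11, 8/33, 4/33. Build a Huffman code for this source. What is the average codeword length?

Repeatedly combine the two least-probable nodes; the expected code length is the sum of the merged weights.
merge 4/33 + 8/33 → 4/11
merge 3/11 + 4/11 → 7/11
merge 4/11 + 7/11 → 1
L = 4/11 + 7/11 + 1 = 2 bits/symbol.

2 bits/symbol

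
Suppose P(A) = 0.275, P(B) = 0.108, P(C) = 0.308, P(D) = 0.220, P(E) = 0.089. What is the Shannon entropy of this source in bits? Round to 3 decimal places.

2.173 bits

H = −Σ pᵢ log₂ pᵢ.
−0.275·log₂(0.275) = 0.5122
−0.108·log₂(0.108) = 0.3468
−0.308·log₂(0.308) = 0.5233
−0.220·log₂(0.220) = 0.4806
−0.089·log₂(0.089) = 0.3106
Sum ≈ 2.1734 → 2.173 bits.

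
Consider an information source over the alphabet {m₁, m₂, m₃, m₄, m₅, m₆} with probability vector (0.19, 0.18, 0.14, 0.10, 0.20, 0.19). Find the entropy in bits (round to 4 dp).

H = −Σ pᵢ log₂ pᵢ.
−0.19·log₂(0.19) = 0.4552
−0.18·log₂(0.18) = 0.4453
−0.14·log₂(0.14) = 0.3971
−0.10·log₂(0.10) = 0.3322
−0.20·log₂(0.20) = 0.4644
−0.19·log₂(0.19) = 0.4552
Sum ≈ 2.5494 → 2.5494 bits.

2.5494 bits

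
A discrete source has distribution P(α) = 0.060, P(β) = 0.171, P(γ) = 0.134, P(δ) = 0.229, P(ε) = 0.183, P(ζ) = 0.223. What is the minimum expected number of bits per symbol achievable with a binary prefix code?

Repeatedly combine the two least-probable nodes; the expected code length is the sum of the merged weights.
merge 3/50 + 67/500 → 97/500
merge 171/1000 + 183/1000 → 177/500
merge 97/500 + 223/1000 → 417/1000
merge 229/1000 + 177/500 → 583/1000
merge 417/1000 + 583/1000 → 1
L = 97/500 + 177/500 + 417/1000 + 583/1000 + 1 = 637/250 = 2.548 bits/symbol.

2.548 bits/symbol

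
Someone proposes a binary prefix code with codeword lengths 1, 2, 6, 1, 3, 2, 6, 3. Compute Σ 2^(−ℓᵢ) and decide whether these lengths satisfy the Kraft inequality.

With common denominator 2^6 = 64: Σ 2^(−ℓᵢ) = 32/64 + 16/64 + 1/64 + 32/64 + 8/64 + 16/64 + 1/64 + 8/64 = 114/64 = 1.78125.
Kraft's inequality requires Σ ≤ 1; here Σ = 1.78125 > 1, so no such prefix code exists.

1.78125; no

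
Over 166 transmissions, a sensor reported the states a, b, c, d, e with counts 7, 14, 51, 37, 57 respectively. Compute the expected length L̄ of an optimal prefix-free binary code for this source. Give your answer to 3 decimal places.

Probabilities are the counts divided by 166.
Repeatedly combine the two least-probable nodes; the expected code length is the sum of the merged weights.
merge 7/166 + 7/83 → 21/166
merge 21/166 + 37/166 → 29/83
merge 51/166 + 57/166 → 54/83
merge 29/83 + 54/83 → 1
L = 21/166 + 29/83 + 54/83 + 1 = 353/166 ≈ 2.127 bits/symbol.

2.127 bits/symbol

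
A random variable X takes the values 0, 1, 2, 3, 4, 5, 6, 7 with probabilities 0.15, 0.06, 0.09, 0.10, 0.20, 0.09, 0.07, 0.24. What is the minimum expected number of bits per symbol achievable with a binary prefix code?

Repeatedly combine the two least-probable nodes; the expected code length is the sum of the merged weights.
merge 3/50 + 7/100 → 13/100
merge 9/100 + 9/100 → 9/50
merge 1/10 + 13/100 → 23/100
merge 3/20 + 9/50 → 33/100
merge 1/5 + 23/100 → 43/100
merge 6/25 + 33/100 → 57/100
merge 43/100 + 57/100 → 1
L = 13/100 + 9/50 + 23/100 + 33/100 + 43/100 + 57/100 + 1 = 287/100 = 2.87 bits/symbol.

2.87 bits/symbol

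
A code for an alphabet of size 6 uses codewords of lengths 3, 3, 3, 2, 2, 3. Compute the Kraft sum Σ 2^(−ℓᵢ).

1

With common denominator 2^3 = 8: Σ 2^(−ℓᵢ) = 1/8 + 1/8 + 1/8 + 2/8 + 2/8 + 1/8 = 8/8 = 1.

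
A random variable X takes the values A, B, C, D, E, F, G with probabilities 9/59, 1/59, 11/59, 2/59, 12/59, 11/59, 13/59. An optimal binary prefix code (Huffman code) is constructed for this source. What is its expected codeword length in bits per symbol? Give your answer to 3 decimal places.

2.627 bits/symbol

Repeatedly combine the two least-probable nodes; the expected code length is the sum of the merged weights.
merge 1/59 + 2/59 → 3/59
merge 3/59 + 9/59 → 12/59
merge 11/59 + 11/59 → 22/59
merge 12/59 + 12/59 → 24/59
merge 13/59 + 22/59 → 35/59
merge 24/59 + 35/59 → 1
L = 3/59 + 12/59 + 22/59 + 24/59 + 35/59 + 1 = 155/59 ≈ 2.627 bits/symbol.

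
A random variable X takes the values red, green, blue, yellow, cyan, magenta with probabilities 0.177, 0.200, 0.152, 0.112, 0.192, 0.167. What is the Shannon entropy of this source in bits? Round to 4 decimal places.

H = −Σ pᵢ log₂ pᵢ.
−0.177·log₂(0.177) = 0.4422
−0.200·log₂(0.200) = 0.4644
−0.152·log₂(0.152) = 0.4131
−0.112·log₂(0.112) = 0.3537
−0.192·log₂(0.192) = 0.4571
−0.167·log₂(0.167) = 0.4312
Sum ≈ 2.5617 → 2.5617 bits.

2.5617 bits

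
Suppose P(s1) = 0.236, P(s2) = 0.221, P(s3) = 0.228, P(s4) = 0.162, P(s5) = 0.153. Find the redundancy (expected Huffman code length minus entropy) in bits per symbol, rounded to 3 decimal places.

Entropy H = −Σ p log₂ p ≈ 2.2990 bits.
Huffman merges: 153/1000+81/500→63/200; 221/1000+57/250→449/1000; 59/250+63/200→551/1000; 449/1000+551/1000→1. L = 463/200 ≈ 2.3150.
L − H = 2.3150 − 2.2990 = 0.016 bits.

0.016 bits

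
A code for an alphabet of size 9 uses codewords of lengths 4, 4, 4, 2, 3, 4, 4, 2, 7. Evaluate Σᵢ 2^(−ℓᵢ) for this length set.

With common denominator 2^7 = 128: Σ 2^(−ℓᵢ) = 8/128 + 8/128 + 8/128 + 32/128 + 16/128 + 8/128 + 8/128 + 32/128 + 1/128 = 121/128 = 0.9453125.

0.9453125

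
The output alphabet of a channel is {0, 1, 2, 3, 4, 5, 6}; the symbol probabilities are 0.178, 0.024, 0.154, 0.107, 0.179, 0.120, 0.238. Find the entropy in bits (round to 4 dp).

H = −Σ pᵢ log₂ pᵢ.
−0.178·log₂(0.178) = 0.4432
−0.024·log₂(0.024) = 0.1291
−0.154·log₂(0.154) = 0.4156
−0.107·log₂(0.107) = 0.3450
−0.179·log₂(0.179) = 0.4443
−0.120·log₂(0.120) = 0.3671
−0.238·log₂(0.238) = 0.4929
Sum ≈ 2.6372 → 2.6372 bits.

2.6372 bits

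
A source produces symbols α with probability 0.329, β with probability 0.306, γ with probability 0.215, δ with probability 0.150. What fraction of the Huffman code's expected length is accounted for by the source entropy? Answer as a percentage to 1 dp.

Entropy H = −Σ p log₂ p ≈ 1.9378 bits.
Huffman merges: 3/20+43/200→73/200; 153/500+329/1000→127/200; 73/200+127/200→1. L = 2 ≈ 2.0000.
Efficiency = H/L = 1.9378/2.0000 = 96.9%.

96.9%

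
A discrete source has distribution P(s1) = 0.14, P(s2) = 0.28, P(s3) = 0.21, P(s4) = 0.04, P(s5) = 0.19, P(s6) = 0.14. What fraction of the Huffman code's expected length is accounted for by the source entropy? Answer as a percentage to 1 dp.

96.9%

Entropy H = −Σ p log₂ p ≈ 2.4222 bits.
Huffman merges: 1/25+7/50→9/50; 7/50+9/50→8/25; 19/100+21/100→2/5; 7/25+8/25→3/5; 2/5+3/5→1. L = 5/2 ≈ 2.5000.
Efficiency = H/L = 2.4222/2.5000 = 96.9%.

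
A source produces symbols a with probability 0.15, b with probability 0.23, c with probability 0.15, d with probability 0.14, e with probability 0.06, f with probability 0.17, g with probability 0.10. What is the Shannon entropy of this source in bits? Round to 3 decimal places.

2.716 bits

H = −Σ pᵢ log₂ pᵢ.
−0.15·log₂(0.15) = 0.4105
−0.23·log₂(0.23) = 0.4877
−0.15·log₂(0.15) = 0.4105
−0.14·log₂(0.14) = 0.3971
−0.06·log₂(0.06) = 0.2435
−0.17·log₂(0.17) = 0.4346
−0.10·log₂(0.10) = 0.3322
Sum ≈ 2.7162 → 2.716 bits.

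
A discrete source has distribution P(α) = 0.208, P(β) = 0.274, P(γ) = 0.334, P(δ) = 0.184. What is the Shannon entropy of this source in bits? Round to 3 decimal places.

1.961 bits

H = −Σ pᵢ log₂ pᵢ.
−0.208·log₂(0.208) = 0.4712
−0.274·log₂(0.274) = 0.5118
−0.334·log₂(0.334) = 0.5284
−0.184·log₂(0.184) = 0.4494
Sum ≈ 1.9607 → 1.961 bits.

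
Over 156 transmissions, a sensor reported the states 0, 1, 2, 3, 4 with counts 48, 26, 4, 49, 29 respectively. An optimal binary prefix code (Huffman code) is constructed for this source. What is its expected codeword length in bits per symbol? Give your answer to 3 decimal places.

Probabilities are the counts divided by 156.
Repeatedly combine the two least-probable nodes; the expected code length is the sum of the merged weights.
merge 1/39 + 1/6 → 5/26
merge 29/156 + 5/26 → 59/156
merge 4/13 + 49/156 → 97/156
merge 59/156 + 97/156 → 1
L = 5/26 + 59/156 + 97/156 + 1 = 57/26 ≈ 2.192 bits/symbol.

2.192 bits/symbol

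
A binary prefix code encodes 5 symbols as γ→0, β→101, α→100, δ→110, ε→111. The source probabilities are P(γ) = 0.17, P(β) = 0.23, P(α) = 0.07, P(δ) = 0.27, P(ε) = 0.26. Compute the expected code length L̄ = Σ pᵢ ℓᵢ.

2.66 bits/symbol

L̄ = Σ pᵢ·ℓᵢ = 0.17·1 + 0.23·3 + 0.07·3 + 0.27·3 + 0.26·3 = 2.66 bits/symbol.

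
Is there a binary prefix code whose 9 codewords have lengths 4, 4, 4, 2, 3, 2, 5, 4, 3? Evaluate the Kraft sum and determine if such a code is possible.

1.03125; no

With common denominator 2^5 = 32: Σ 2^(−ℓᵢ) = 2/32 + 2/32 + 2/32 + 8/32 + 4/32 + 8/32 + 1/32 + 2/32 + 4/32 = 33/32 = 1.03125.
Kraft's inequality requires Σ ≤ 1; here Σ = 1.03125 > 1, so no such prefix code exists.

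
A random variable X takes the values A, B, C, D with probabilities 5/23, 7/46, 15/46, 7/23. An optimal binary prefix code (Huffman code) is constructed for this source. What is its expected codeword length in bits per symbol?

2 bits/symbol

Repeatedly combine the two least-probable nodes; the expected code length is the sum of the merged weights.
merge 7/46 + 5/23 → 17/46
merge 7/23 + 15/46 → 29/46
merge 17/46 + 29/46 → 1
L = 17/46 + 29/46 + 1 = 2 bits/symbol.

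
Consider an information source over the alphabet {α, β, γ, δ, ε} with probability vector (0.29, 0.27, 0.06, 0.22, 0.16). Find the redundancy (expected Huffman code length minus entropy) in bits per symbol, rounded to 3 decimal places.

0.045 bits

Entropy H = −Σ p log₂ p ≈ 2.1750 bits.
Huffman merges: 3/50+4/25→11/50; 11/50+11/50→11/25; 27/100+29/100→14/25; 11/25+14/25→1. L = 111/50 ≈ 2.2200.
L − H = 2.2200 − 2.1750 = 0.045 bits.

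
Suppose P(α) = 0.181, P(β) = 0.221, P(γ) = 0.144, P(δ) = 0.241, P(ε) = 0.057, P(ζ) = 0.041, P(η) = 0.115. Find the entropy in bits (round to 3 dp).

2.608 bits

H = −Σ pᵢ log₂ pᵢ.
−0.181·log₂(0.181) = 0.4463
−0.221·log₂(0.221) = 0.4813
−0.144·log₂(0.144) = 0.4026
−0.241·log₂(0.241) = 0.4947
−0.057·log₂(0.057) = 0.2356
−0.041·log₂(0.041) = 0.1889
−0.115·log₂(0.115) = 0.3588
Sum ≈ 2.6083 → 2.608 bits.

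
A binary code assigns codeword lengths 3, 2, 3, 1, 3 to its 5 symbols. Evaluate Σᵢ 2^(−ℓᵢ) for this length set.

With common denominator 2^3 = 8: Σ 2^(−ℓᵢ) = 1/8 + 2/8 + 1/8 + 4/8 + 1/8 = 9/8 = 1.125.

1.125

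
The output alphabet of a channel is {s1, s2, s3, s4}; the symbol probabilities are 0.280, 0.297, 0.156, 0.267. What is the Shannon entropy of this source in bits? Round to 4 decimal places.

1.9612 bits

H = −Σ pᵢ log₂ pᵢ.
−0.280·log₂(0.280) = 0.5142
−0.297·log₂(0.297) = 0.5202
−0.156·log₂(0.156) = 0.4181
−0.267·log₂(0.267) = 0.5087
Sum ≈ 1.9612 → 1.9612 bits.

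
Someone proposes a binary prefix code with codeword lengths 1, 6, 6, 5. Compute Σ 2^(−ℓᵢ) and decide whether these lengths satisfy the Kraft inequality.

With common denominator 2^6 = 64: Σ 2^(−ℓᵢ) = 32/64 + 1/64 + 1/64 + 2/64 = 36/64 = 0.5625.
Kraft's inequality requires Σ ≤ 1; here Σ = 0.5625 ≤ 1, so such a prefix code exists.

0.5625; yes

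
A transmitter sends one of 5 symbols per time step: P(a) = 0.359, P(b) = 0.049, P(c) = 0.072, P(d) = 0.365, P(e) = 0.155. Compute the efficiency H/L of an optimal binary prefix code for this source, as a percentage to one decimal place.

Entropy H = −Σ p log₂ p ≈ 1.9647 bits.
Huffman merges: 49/1000+9/125→121/1000; 121/1000+31/200→69/250; 69/250+359/1000→127/200; 73/200+127/200→1. L = 254/125 ≈ 2.0320.
Efficiency = H/L = 1.9647/2.0320 = 96.7%.

96.7%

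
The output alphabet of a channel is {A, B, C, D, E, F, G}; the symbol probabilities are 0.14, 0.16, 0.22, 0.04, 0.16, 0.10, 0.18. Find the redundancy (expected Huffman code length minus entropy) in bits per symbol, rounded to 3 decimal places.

0.053 bits

Entropy H = −Σ p log₂ p ≈ 2.6870 bits.
Huffman merges: 1/25+1/10→7/50; 7/50+7/50→7/25; 4/25+4/25→8/25; 9/50+11/50→2/5; 7/25+8/25→3/5; 2/5+3/5→1. L = 137/50 ≈ 2.7400.
L − H = 2.7400 − 2.6870 = 0.053 bits.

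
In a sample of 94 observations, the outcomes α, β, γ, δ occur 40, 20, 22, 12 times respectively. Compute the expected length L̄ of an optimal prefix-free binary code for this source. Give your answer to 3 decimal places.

1.915 bits/symbol

Probabilities are the counts divided by 94.
Repeatedly combine the two least-probable nodes; the expected code length is the sum of the merged weights.
merge 6/47 + 10/47 → 16/47
merge 11/47 + 16/47 → 27/47
merge 20/47 + 27/47 → 1
L = 16/47 + 27/47 + 1 = 90/47 ≈ 1.915 bits/symbol.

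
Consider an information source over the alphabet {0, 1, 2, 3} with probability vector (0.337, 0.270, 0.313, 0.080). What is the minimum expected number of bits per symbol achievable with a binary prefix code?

2 bits/symbol

Repeatedly combine the two least-probable nodes; the expected code length is the sum of the merged weights.
merge 2/25 + 27/100 → 7/20
merge 313/1000 + 337/1000 → 13/20
merge 7/20 + 13/20 → 1
L = 7/20 + 13/20 + 1 = 2 bits/symbol.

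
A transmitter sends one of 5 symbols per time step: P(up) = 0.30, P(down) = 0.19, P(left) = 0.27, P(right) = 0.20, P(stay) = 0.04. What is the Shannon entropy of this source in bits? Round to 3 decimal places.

H = −Σ pᵢ log₂ pᵢ.
−0.30·log₂(0.30) = 0.5211
−0.19·log₂(0.19) = 0.4552
−0.27·log₂(0.27) = 0.5100
−0.20·log₂(0.20) = 0.4644
−0.04·log₂(0.04) = 0.1858
Sum ≈ 2.1365 → 2.136 bits.

2.136 bits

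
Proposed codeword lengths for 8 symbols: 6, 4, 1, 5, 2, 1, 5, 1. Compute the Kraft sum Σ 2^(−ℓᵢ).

With common denominator 2^6 = 64: Σ 2^(−ℓᵢ) = 1/64 + 4/64 + 32/64 + 2/64 + 16/64 + 32/64 + 2/64 + 32/64 = 121/64 = 1.890625.

1.890625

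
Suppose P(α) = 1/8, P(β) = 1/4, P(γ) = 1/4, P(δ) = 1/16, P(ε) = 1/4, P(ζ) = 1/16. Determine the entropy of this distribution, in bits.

2.375 bits

Each probability is a power of 1/2, so log₂(1/p) is an integer.
H = Σ p·log₂(1/p) = 1/8·3 + 1/4·2 + 1/4·2 + 1/16·4 + 1/4·2 + 1/16·4 = 2.375 bits.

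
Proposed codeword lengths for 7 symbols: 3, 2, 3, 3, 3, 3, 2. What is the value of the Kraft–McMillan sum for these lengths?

1.125

With common denominator 2^3 = 8: Σ 2^(−ℓᵢ) = 1/8 + 2/8 + 1/8 + 1/8 + 1/8 + 1/8 + 2/8 = 9/8 = 1.125.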